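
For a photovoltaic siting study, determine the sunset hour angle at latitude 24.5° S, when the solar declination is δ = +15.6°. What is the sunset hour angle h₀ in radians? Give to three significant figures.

cos h₀ = −tan ϕ · tan δ = −tan(-24.5°) × tan(+15.600°) = 0.1272, so h₀ = 1.4432 rad = 82.69°.

h₀ = 1.44 rad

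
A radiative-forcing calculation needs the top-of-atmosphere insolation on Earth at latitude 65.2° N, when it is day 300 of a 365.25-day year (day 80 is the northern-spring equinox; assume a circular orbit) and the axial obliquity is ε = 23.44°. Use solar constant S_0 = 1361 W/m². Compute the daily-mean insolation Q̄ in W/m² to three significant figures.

Solar longitude: L_s = 360° × (300 − 80)/365.25 = 216.838°.
sin δ = sin 23.44° × sin 216.838° = -0.23849, so δ = -13.798°.
cos h₀ = −tan(+65.2°) tan(-13.798°) = 0.5315, h₀ = 1.0104 rad.
Bracket: h₀ sin ϕ sin δ + cos ϕ cos δ sin h₀ = 1.0104×0.90778×-0.23849 + 0.41945×0.97114×0.84707 = -0.218748 + 0.345049 = 0.126301.
Q̄ = (S_0/π) × [bracket] = (1361/π) × 0.126301 = 54.72 W/m².

Q̄ ≈ 54.7 W/m²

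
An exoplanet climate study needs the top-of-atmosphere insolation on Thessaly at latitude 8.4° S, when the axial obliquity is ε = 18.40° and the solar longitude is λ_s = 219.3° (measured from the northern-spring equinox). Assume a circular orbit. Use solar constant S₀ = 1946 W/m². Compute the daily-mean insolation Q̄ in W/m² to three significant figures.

Q̄ ≈ 629 W/m²

Solar declination: sin δ = sin ε · sin λ_s = sin 18.40° × sin 219.3° = -0.19993, so δ = -11.533°.
cos H₀ = −tan(-8.4°) tan(-11.533°) = -0.0301, H₀ = 1.6009 rad.
Bracket: H₀ sin φ sin δ + cos φ cos δ sin H₀ = 1.6009×-0.14608×-0.19993 + 0.98927×0.97981×0.99955 = 0.046756 + 0.968860 = 1.015616.
Q̄ = (S₀/π) × [bracket] = (1946/π) × 1.015616 = 629.1 W/m².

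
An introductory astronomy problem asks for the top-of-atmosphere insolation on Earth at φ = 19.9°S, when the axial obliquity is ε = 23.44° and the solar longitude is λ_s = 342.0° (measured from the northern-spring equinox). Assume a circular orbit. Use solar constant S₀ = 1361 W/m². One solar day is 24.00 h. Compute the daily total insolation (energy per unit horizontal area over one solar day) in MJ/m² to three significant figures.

Solar declination: sin δ = sin ε · sin λ_s = sin 23.44° × sin 342.0° = -0.12292, so δ = -7.061°.
cos H₀ = −tan(-19.9°) tan(-7.061°) = -0.0448, H₀ = 1.6156 rad.
Bracket: H₀ sin φ sin δ + cos φ cos δ sin H₀ = 1.6156×-0.34038×-0.12292 + 0.94029×0.99242×0.99899 = 0.067596 + 0.932220 = 0.999816.
Q̄ = (S₀/π) × [bracket] = (1361/π) × 0.999816 = 433.14 W/m².
Daily total = Q̄ × 24.00 h × 3600 s/h = 433.14 × 24.00 × 3600 / 10⁶ = 37.42 MJ/m².

37.4 MJ/m²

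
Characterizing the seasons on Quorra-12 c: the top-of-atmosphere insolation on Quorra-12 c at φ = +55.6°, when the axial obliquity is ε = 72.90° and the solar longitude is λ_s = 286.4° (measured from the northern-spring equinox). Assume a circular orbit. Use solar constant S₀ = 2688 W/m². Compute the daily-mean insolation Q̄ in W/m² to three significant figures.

Q̄ ≈ 0.00 W/m²

Solar declination: sin δ = sin ε · sin λ_s = sin 72.90° × sin 286.4° = -0.91691, so δ = -66.478°.
cos H₀ = −tan(+55.6°) tan(-66.478°) = 3.3553 ≥ 1 ⇒ polar night, H₀ = 0 and Q̄ = 0.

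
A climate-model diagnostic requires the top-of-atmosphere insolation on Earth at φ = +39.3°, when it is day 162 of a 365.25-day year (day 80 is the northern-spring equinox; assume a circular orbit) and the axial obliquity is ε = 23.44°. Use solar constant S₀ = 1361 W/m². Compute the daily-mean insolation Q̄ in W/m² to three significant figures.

Q̄ ≈ 497 W/m²

Solar longitude: λ_s = 360° × (162 − 80)/365.25 = 80.821°.
sin δ = sin 23.44° × sin 80.821° = 0.39270, so δ = +23.122°.
cos H₀ = −tan(+39.3°) tan(+23.122°) = -0.3495, H₀ = 1.9278 rad.
Bracket: H₀ sin φ sin δ + cos φ cos δ sin H₀ = 1.9278×0.63338×0.39270 + 0.77384×0.91967×0.93694 = 0.479498 + 0.666799 = 1.146297.
Q̄ = (S₀/π) × [bracket] = (1361/π) × 1.146297 = 496.6 W/m².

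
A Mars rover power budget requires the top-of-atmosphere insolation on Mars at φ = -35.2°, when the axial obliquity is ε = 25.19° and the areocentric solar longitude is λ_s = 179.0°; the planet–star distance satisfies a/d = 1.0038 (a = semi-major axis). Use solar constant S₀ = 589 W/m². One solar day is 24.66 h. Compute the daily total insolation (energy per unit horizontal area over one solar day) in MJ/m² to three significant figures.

sin δ = sin 25.19° × sin 179.0° = 0.00743, so δ = +0.426°.
cos H₀ = −tan(-35.2°) tan(+0.426°) = 0.0052, H₀ = 1.5656 rad.
Bracket: H₀ sin φ sin δ + cos φ cos δ sin H₀ = 1.5656×-0.57643×0.00743 + 0.81714×0.99997×0.99999 = -0.006705 + 0.817107 = 0.810402.
Inverse-square distance factor (a/d)² = 1.0038² = 1.007614.
Q̄ = (S₀/π) × 1.007614 × [bracket] = (589/π) × 1.007614 × 0.810402 = 153.09 W/m².
Daily total = Q̄ × 24.66 h × 3600 s/h = 153.09 × 24.66 × 3600 / 10⁶ = 13.59 MJ/m².

13.6 MJ/m²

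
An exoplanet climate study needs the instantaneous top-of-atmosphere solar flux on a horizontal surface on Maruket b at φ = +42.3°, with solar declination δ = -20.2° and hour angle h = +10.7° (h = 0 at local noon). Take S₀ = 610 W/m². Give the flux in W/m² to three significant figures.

cos θ_z = sin φ sin δ + cos φ cos δ cos h = -0.232390 + 0.682069 = 0.449679.
Flux = S₀ · cos θ_z = 610 × 0.449679 = 274.3 W/m².

274 W/m²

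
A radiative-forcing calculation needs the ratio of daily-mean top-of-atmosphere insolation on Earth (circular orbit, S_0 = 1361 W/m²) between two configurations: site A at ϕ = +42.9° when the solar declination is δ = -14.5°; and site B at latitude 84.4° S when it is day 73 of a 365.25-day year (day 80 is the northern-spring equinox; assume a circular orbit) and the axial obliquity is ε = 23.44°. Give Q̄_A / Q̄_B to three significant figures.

Q̄_A / Q̄_B ≈ 2.51

— Configuration A (ϕ=+42.9°):
cos h₀ = −tan(+42.9°) tan(-14.500°) = 0.2403, h₀ = 1.3281 rad.
Bracket: h₀ sin ϕ sin δ + cos ϕ cos δ sin h₀ = 1.3281×0.68072×-0.25038 + 0.73254×0.96815×0.97069 = -0.226360 + 0.688422 = 0.462062.
Q̄ = (S_0/π) × [bracket] = (1361/π) × 0.462062 = 200.17 W/m².
— Configuration B (ϕ=-84.4°):
Solar longitude: L_s = 360° × (73 − 80)/365.25 = -6.899°, i.e. -6.899° + 360° = 353.101°.
sin δ = sin 23.44° × sin 353.101° = -0.04778, so δ = -2.739°.
cos h₀ = −tan(-84.4°) tan(-2.739°) = -0.4879, h₀ = 2.0805 rad.
Bracket: h₀ sin ϕ sin δ + cos ϕ cos δ sin h₀ = 2.0805×-0.99523×-0.04778 + 0.09758×0.99886×0.87290 = 0.098932 + 0.085080 = 0.184012.
Q̄ = (S_0/π) × [bracket] = (1361/π) × 0.184012 = 79.718 W/m².
Ratio Q̄_A / Q̄_B = 200.17 / 79.718 = 2.511.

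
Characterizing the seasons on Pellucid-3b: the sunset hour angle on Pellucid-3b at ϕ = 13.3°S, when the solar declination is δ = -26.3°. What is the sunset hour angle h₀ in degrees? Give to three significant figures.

cos h₀ = −tan ϕ · tan δ = −tan(-13.3°) × tan(-26.300°) = -0.1168, so h₀ = 1.6879 rad = 96.71°.

h₀ = 96.7°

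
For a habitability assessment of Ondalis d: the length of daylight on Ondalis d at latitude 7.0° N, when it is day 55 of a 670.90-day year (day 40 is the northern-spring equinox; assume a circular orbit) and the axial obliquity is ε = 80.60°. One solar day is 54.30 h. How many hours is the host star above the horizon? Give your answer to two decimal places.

Solar longitude: λ_s = 360° × (55 − 40)/670.90 = 8.049°.
sin δ = sin 80.60° × sin 8.049° = 0.13814, so δ = +7.940°.
cos H₀ = −tan φ · tan δ = −tan(+7.0°) × tan(+7.940°) = -0.0171, so H₀ = 1.5879 rad = 90.98°.
Daylight = 2H₀/(2π) × 54.30 h = (1.5879/π) × 54.30 = 27.45 h.

27.45 h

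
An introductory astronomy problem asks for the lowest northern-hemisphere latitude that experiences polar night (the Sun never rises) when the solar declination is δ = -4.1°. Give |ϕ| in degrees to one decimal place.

|ϕ| = 85.9°

Polar night requires cos h₀ = −tan ϕ tan δ ≥ 1, i.e. tan ϕ tan δ ≤ −1.
The boundary is |tan ϕ| · |tan δ| = 1, so |ϕ| = 90° − |δ| = 90° − 4.1° = 85.9° in the northern hemisphere.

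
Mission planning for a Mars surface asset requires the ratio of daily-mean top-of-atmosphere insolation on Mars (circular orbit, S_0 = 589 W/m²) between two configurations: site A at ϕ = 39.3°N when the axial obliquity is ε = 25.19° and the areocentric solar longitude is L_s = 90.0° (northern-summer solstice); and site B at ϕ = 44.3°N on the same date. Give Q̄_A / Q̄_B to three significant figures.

— Configuration A (ϕ=+39.3°):
sin δ = sin 25.19° × sin 90.0° = 0.42562, so δ = +25.190°.
cos h₀ = −tan(+39.3°) tan(+25.190°) = -0.3850, h₀ = 1.9660 rad.
Bracket: h₀ sin ϕ sin δ + cos ϕ cos δ sin h₀ = 1.9660×0.63338×0.42562 + 0.77384×0.90490×0.92293 = 0.529993 + 0.646280 = 1.176273.
Q̄ = (S_0/π) × [bracket] = (589/π) × 1.176273 = 220.53 W/m².
— Configuration B (ϕ=+44.3°):
cos h₀ = −tan(+44.3°) tan(+25.190°) = -0.4590, h₀ = 2.0477 rad.
Bracket: h₀ sin ϕ sin δ + cos ϕ cos δ sin h₀ = 2.0477×0.69842×0.42562 + 0.71569×0.90490×0.88844 = 0.608702 + 0.575379 = 1.184081.
Q̄ = (S_0/π) × [bracket] = (589/π) × 1.184081 = 222.00 W/m².
Ratio Q̄_A / Q̄_B = 220.53 / 222.00 = 0.9934.

Q̄_A / Q̄_B ≈ 0.993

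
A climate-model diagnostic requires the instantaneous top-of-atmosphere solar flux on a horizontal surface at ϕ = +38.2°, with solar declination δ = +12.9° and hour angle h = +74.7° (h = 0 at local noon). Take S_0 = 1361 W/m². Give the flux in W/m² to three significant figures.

cos θ_z = sin ϕ sin δ + cos ϕ cos δ cos h = 0.138060 + 0.202133 = 0.340193.
Flux = S_0 · cos θ_z = 1361 × 0.340193 = 463.0 W/m².

463 W/m²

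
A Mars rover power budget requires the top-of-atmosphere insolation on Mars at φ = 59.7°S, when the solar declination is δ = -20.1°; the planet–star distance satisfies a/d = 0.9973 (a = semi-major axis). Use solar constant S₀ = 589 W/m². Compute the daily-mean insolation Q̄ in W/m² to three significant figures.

Q̄ ≈ 193 W/m²

cos H₀ = −tan(-59.7°) tan(-20.100°) = -0.6262, H₀ = 2.2475 rad.
Bracket: H₀ sin φ sin δ + cos φ cos δ sin H₀ = 2.2475×-0.86340×-0.34366 + 0.50453×0.93909×0.77963 = 0.666869 + 0.369388 = 1.036257.
Inverse-square distance factor (a/d)² = 0.9973² = 0.994607.
Q̄ = (S₀/π) × 0.994607 × [bracket] = (589/π) × 0.994607 × 1.036257 = 193.2 W/m².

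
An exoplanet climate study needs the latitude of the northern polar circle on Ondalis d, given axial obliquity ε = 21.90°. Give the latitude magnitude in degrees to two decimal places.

68.10°

The polar circle is the lowest latitude that experiences at least one full rotation of continuous daylight at the northern-summer solstice; it lies at |φ| = 90° − ε = 90° − 21.90° = 68.10°.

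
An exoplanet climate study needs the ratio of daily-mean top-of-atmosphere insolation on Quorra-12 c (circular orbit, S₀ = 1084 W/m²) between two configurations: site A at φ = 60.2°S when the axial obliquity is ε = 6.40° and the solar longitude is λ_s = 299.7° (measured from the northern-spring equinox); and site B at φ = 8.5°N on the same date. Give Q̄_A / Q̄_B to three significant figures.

— Configuration A (φ=-60.2°):
Solar declination: sin δ = sin ε · sin λ_s = sin 6.40° × sin 299.7° = -0.09683, so δ = -5.556°.
cos H₀ = −tan(-60.2°) tan(-5.556°) = -0.1699, H₀ = 1.7415 rad.
Bracket: H₀ sin φ sin δ + cos φ cos δ sin H₀ = 1.7415×-0.86777×-0.09683 + 0.49697×0.99530×0.98547 = 0.146332 + 0.487447 = 0.633779.
Q̄ = (S₀/π) × [bracket] = (1084/π) × 0.633779 = 218.68 W/m².
— Configuration B (φ=+8.5°):
cos H₀ = −tan(+8.5°) tan(-5.556°) = 0.0145, H₀ = 1.5563 rad.
Bracket: H₀ sin φ sin δ + cos φ cos δ sin H₀ = 1.5563×0.14781×-0.09683 + 0.98902×0.99530×0.99989 = -0.022274 + 0.984263 = 0.961989.
Q̄ = (S₀/π) × [bracket] = (1084/π) × 0.961989 = 331.93 W/m².
Ratio Q̄_A / Q̄_B = 218.68 / 331.93 = 0.6588.

Q̄_A / Q̄_B ≈ 0.659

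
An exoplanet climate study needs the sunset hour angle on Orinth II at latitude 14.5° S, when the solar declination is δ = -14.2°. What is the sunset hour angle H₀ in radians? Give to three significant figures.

H₀ = 1.64 rad

cos H₀ = −tan φ · tan δ = −tan(-14.5°) × tan(-14.200°) = -0.0654, so H₀ = 1.6363 rad = 93.75°.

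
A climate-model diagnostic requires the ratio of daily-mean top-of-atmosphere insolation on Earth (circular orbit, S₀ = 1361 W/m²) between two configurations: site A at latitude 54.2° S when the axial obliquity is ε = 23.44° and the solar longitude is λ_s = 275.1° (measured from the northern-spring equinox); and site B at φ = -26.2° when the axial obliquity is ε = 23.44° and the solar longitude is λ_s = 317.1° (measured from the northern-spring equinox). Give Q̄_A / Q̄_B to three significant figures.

— Configuration A (φ=-54.2°):
Solar declination: sin δ = sin ε · sin λ_s = sin 23.44° × sin 275.1° = -0.39621, so δ = -23.342°.
cos H₀ = −tan(-54.2°) tan(-23.342°) = -0.5983, H₀ = 2.2122 rad.
Bracket: H₀ sin φ sin δ + cos φ cos δ sin H₀ = 2.2122×-0.81106×-0.39621 + 0.58496×0.91816×0.80125 = 0.710891 + 0.430341 = 1.141232.
Q̄ = (S₀/π) × [bracket] = (1361/π) × 1.141232 = 494.40 W/m².
— Configuration B (φ=-26.2°):
Solar declination: sin δ = sin ε · sin λ_s = sin 23.44° × sin 317.1° = -0.27078, so δ = -15.711°.
cos H₀ = −tan(-26.2°) tan(-15.711°) = -0.1384, H₀ = 1.7097 rad.
Bracket: H₀ sin φ sin δ + cos φ cos δ sin H₀ = 1.7097×-0.44151×-0.27078 + 0.89726×0.96264×0.99037 = 0.204398 + 0.855421 = 1.059819.
Q̄ = (S₀/π) × [bracket] = (1361/π) × 1.059819 = 459.13 W/m².
Ratio Q̄_A / Q̄_B = 494.40 / 459.13 = 1.077.

Q̄_A / Q̄_B ≈ 1.08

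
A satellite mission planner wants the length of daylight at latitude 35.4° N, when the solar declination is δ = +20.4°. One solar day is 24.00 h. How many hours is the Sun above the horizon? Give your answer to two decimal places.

14.04 h

cos h₀ = −tan ϕ · tan δ = −tan(+35.4°) × tan(+20.400°) = -0.2643, so h₀ = 1.8383 rad = 105.32°.
Daylight = 2h₀/(2π) × 24.00 h = (1.8383/π) × 24.00 = 14.04 h.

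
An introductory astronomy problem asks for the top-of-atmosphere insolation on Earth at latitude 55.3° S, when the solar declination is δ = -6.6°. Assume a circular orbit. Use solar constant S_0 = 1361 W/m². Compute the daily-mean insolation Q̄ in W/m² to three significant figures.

Q̄ ≈ 313 W/m²

cos h₀ = −tan(-55.3°) tan(-6.600°) = -0.1671, h₀ = 1.7387 rad.
Bracket: h₀ sin ϕ sin δ + cos ϕ cos δ sin h₀ = 1.7387×-0.82214×-0.11494 + 0.56928×0.99337×0.98594 = 0.164302 + 0.557555 = 0.721857.
Q̄ = (S_0/π) × [bracket] = (1361/π) × 0.721857 = 312.7 W/m².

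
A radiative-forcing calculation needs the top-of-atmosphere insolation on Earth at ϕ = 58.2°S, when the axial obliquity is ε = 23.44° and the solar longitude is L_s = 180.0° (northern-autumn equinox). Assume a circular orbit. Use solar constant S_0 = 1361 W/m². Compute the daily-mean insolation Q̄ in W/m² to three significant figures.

Q̄ ≈ 228 W/m²

Solar declination: sin δ = sin ε · sin L_s = sin 23.44° × sin 180.0° = 0.00000, so δ = +0.000°.
cos h₀ = −tan(-58.2°) tan(+0.000°) = 0.0000, h₀ = 1.5708 rad.
Bracket: h₀ sin ϕ sin δ + cos ϕ cos δ sin h₀ = 1.5708×-0.84989×0.00000 + 0.52696×1.00000×1.00000 = -0.000000 + 0.526960 = 0.526960.
Q̄ = (S_0/π) × [bracket] = (1361/π) × 0.526960 = 228.3 W/m².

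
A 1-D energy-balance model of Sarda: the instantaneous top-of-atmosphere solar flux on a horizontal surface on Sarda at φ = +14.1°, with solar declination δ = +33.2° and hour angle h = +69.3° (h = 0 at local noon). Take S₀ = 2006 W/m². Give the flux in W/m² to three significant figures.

843 W/m²

cos θ_z = sin φ sin δ + cos φ cos δ cos h = 0.133395 + 0.286864 = 0.420259.
Flux = S₀ · cos θ_z = 2006 × 0.420259 = 843.0 W/m².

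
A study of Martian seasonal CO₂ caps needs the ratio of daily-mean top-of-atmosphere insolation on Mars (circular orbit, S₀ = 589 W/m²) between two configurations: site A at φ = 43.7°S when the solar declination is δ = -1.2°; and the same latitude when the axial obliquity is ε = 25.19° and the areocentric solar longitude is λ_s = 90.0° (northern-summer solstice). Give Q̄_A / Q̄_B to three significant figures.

Q̄_A / Q̄_B ≈ 2.87

— Configuration A (φ=-43.7°):
cos H₀ = −tan(-43.7°) tan(-1.200°) = -0.0200, H₀ = 1.5908 rad.
Bracket: H₀ sin φ sin δ + cos φ cos δ sin H₀ = 1.5908×-0.69088×-0.02094 + 0.72297×0.99978×0.99980 = 0.023014 + 0.722666 = 0.745680.
Q̄ = (S₀/π) × [bracket] = (589/π) × 0.745680 = 139.80 W/m².
— Configuration B (φ=-43.7°):
sin δ = sin 25.19° × sin 90.0° = 0.42562, so δ = +25.190°.
cos H₀ = −tan(-43.7°) tan(+25.190°) = 0.4495, H₀ = 1.1046 rad.
Bracket: H₀ sin φ sin δ + cos φ cos δ sin H₀ = 1.1046×-0.69088×0.42562 + 0.72297×0.90490×0.89329 = -0.324810 + 0.584404 = 0.259594.
Q̄ = (S₀/π) × [bracket] = (589/π) × 0.259594 = 48.670 W/m².
Ratio Q̄_A / Q̄_B = 139.80 / 48.670 = 2.872.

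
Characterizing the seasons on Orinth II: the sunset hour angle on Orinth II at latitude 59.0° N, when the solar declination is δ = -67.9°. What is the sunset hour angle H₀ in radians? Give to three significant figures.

cos H₀ = −tan φ · tan δ = 4.0986 ≥ 1, so the host star never rises (polar night) and H₀ = 0.

H₀ = 0.00 rad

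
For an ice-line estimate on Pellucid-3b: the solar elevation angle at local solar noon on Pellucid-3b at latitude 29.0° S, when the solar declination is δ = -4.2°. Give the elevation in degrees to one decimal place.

At local noon the hour angle is zero, so the zenith angle equals |ϕ − δ| = |-29.0° − (-4.200°)| = 24.800°.
Elevation = 90° − 24.800° = 65.2°.

65.2°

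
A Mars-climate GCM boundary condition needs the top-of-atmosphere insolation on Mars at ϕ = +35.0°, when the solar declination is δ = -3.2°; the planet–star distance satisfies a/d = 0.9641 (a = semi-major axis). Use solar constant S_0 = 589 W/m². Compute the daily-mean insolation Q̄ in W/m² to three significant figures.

Q̄ ≈ 134 W/m²

cos h₀ = −tan(+35.0°) tan(-3.200°) = 0.0391, h₀ = 1.5316 rad.
Bracket: h₀ sin ϕ sin δ + cos ϕ cos δ sin h₀ = 1.5316×0.57358×-0.05582 + 0.81915×0.99844×0.99923 = -0.049038 + 0.817242 = 0.768204.
Inverse-square distance factor (a/d)² = 0.9641² = 0.929489.
Q̄ = (S_0/π) × 0.929489 × [bracket] = (589/π) × 0.929489 × 0.768204 = 133.9 W/m².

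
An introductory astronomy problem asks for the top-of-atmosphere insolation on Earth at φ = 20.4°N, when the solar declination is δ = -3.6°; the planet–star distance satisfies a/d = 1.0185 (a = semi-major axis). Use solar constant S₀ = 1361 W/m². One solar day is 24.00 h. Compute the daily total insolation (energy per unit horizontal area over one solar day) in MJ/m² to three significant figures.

35.0 MJ/m²

cos H₀ = −tan(+20.4°) tan(-3.600°) = 0.0234, H₀ = 1.5474 rad.
Bracket: H₀ sin φ sin δ + cos φ cos δ sin H₀ = 1.5474×0.34857×-0.06279 + 0.93728×0.99803×0.99973 = -0.033867 + 0.935181 = 0.901314.
Inverse-square distance factor (a/d)² = 1.0185² = 1.037342.
Q̄ = (S₀/π) × 1.037342 × [bracket] = (1361/π) × 1.037342 × 0.901314 = 405.05 W/m².
Daily total = Q̄ × 24.00 h × 3600 s/h = 405.05 × 24.00 × 3600 / 10⁶ = 35.00 MJ/m².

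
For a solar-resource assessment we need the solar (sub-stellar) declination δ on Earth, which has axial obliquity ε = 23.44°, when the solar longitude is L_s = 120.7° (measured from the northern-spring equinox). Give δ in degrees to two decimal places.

sin δ = sin ε · sin L_s = sin 23.44° × sin 120.7° = 0.342039.
δ = arcsin(0.342039) = +20.00°.

δ = +20.00°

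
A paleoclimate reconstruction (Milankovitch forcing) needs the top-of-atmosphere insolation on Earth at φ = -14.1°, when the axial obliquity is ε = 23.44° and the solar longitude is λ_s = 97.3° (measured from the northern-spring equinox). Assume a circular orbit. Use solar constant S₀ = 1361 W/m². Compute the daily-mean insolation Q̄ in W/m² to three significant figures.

Solar declination: sin δ = sin ε · sin λ_s = sin 23.44° × sin 97.3° = 0.39456, so δ = +23.239°.
cos H₀ = −tan(-14.1°) tan(+23.239°) = 0.1079, H₀ = 1.4627 rad.
Bracket: H₀ sin φ sin δ + cos φ cos δ sin H₀ = 1.4627×-0.24362×0.39456 + 0.96987×0.91887×0.99417 = -0.140599 + 0.885989 = 0.745390.
Q̄ = (S₀/π) × [bracket] = (1361/π) × 0.745390 = 322.9 W/m².

Q̄ ≈ 323 W/m²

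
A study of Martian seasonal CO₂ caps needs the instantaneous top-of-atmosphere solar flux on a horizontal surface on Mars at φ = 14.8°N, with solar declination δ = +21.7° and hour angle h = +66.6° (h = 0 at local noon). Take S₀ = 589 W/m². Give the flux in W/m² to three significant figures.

cos θ_z = sin φ sin δ + cos φ cos δ cos h = 0.094450 + 0.356761 = 0.451211.
Flux = S₀ · cos θ_z = 589 × 0.451211 = 265.8 W/m².

266 W/m²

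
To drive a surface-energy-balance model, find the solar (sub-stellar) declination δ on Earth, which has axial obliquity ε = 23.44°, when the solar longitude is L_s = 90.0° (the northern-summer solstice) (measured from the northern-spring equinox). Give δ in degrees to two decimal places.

sin δ = sin ε · sin L_s = sin 23.44° × sin 90.0° = 0.397789.
δ = arcsin(0.397789) = +23.44°.

δ = +23.44°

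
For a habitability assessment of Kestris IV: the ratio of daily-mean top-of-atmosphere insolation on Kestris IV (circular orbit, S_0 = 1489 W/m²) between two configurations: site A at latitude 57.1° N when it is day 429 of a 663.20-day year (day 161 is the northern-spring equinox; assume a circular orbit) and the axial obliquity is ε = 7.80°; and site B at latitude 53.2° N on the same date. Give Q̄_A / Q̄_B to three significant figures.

— Configuration A (ϕ=+57.1°):
Solar longitude: L_s = 360° × (429 − 161)/663.20 = 145.476°.
sin δ = sin 7.80° × sin 145.476° = 0.07692, so δ = +4.411°.
cos h₀ = −tan(+57.1°) tan(+4.411°) = -0.1192, h₀ = 1.6903 rad.
Bracket: h₀ sin ϕ sin δ + cos ϕ cos δ sin h₀ = 1.6903×0.83962×0.07692 + 0.54317×0.99704×0.99286 = 0.109166 + 0.537695 = 0.646861.
Q̄ = (S_0/π) × [bracket] = (1489/π) × 0.646861 = 306.59 W/m².
— Configuration B (ϕ=+53.2°):
cos h₀ = −tan(+53.2°) tan(+4.411°) = -0.1031, h₀ = 1.6741 rad.
Bracket: h₀ sin ϕ sin δ + cos ϕ cos δ sin h₀ = 1.6741×0.80073×0.07692 + 0.59902×0.99704×0.99467 = 0.103111 + 0.594064 = 0.697175.
Q̄ = (S_0/π) × [bracket] = (1489/π) × 0.697175 = 330.44 W/m².
Ratio Q̄_A / Q̄_B = 306.59 / 330.44 = 0.9278.

Q̄_A / Q̄_B ≈ 0.928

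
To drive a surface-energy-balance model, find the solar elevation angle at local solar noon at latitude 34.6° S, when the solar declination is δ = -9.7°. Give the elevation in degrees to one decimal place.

65.1°

At local noon the hour angle is zero, so the zenith angle equals |ϕ − δ| = |-34.6° − (-9.700°)| = 24.900°.
Elevation = 90° − 24.900° = 65.1°.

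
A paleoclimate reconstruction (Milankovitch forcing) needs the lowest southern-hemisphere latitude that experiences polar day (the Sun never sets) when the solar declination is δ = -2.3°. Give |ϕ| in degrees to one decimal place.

|ϕ| = 87.7°

Polar day requires cos h₀ = −tan ϕ tan δ ≤ −1, i.e. tan ϕ tan δ ≥ 1.
The boundary is |tan ϕ| · |tan δ| = 1, so |ϕ| = 90° − |δ| = 90° − 2.3° = 87.7° in the southern hemisphere.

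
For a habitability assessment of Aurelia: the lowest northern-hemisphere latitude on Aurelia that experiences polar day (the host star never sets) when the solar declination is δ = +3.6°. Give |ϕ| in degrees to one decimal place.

Polar day requires cos h₀ = −tan ϕ tan δ ≤ −1, i.e. tan ϕ tan δ ≥ 1.
The boundary is |tan ϕ| · |tan δ| = 1, so |ϕ| = 90° − |δ| = 90° − 3.6° = 86.4° in the northern hemisphere.

|ϕ| = 86.4°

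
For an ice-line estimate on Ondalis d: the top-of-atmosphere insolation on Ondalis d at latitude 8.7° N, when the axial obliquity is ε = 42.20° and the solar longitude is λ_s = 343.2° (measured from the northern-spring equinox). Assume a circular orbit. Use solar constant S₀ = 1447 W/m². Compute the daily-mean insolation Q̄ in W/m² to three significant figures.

Solar declination: sin δ = sin ε · sin λ_s = sin 42.20° × sin 343.2° = -0.19415, so δ = -11.195°.
cos H₀ = −tan(+8.7°) tan(-11.195°) = 0.0303, H₀ = 1.5405 rad.
Bracket: H₀ sin φ sin δ + cos φ cos δ sin H₀ = 1.5405×0.15126×-0.19415 + 0.98849×0.98097×0.99954 = -0.045240 + 0.969233 = 0.923993.
Q̄ = (S₀/π) × [bracket] = (1447/π) × 0.923993 = 425.6 W/m².

Q̄ ≈ 426 W/m²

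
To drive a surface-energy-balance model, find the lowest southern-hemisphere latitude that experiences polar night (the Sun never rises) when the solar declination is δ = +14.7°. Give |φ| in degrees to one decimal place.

|φ| = 75.3°

Polar night requires cos H₀ = −tan φ tan δ ≥ 1, i.e. tan φ tan δ ≤ −1.
The boundary is |tan φ| · |tan δ| = 1, so |φ| = 90° − |δ| = 90° − 14.7° = 75.3° in the southern hemisphere.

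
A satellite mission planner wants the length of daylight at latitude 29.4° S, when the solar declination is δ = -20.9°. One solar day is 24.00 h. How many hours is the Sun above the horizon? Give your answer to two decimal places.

13.66 h

cos H₀ = −tan φ · tan δ = −tan(-29.4°) × tan(-20.900°) = -0.2152, so H₀ = 1.7877 rad = 102.43°.
Daylight = 2H₀/(2π) × 24.00 h = (1.7877/π) × 24.00 = 13.66 h.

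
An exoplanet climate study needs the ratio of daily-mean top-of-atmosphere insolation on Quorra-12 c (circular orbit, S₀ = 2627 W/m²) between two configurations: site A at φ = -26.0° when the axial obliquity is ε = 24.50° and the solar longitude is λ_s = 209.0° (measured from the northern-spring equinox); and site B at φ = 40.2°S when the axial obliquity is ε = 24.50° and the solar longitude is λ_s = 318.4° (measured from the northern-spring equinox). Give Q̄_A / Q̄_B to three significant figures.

— Configuration A (φ=-26.0°):
Solar declination: sin δ = sin ε · sin λ_s = sin 24.50° × sin 209.0° = -0.20105, so δ = -11.598°.
cos H₀ = −tan(-26.0°) tan(-11.598°) = -0.1001, H₀ = 1.6711 rad.
Bracket: H₀ sin φ sin δ + cos φ cos δ sin H₀ = 1.6711×-0.43837×-0.20105 + 0.89879×0.97958×0.99498 = 0.147281 + 0.876017 = 1.023298.
Q̄ = (S₀/π) × [bracket] = (2627/π) × 1.023298 = 855.68 W/m².
— Configuration B (φ=-40.2°):
Solar declination: sin δ = sin ε · sin λ_s = sin 24.50° × sin 318.4° = -0.27533, so δ = -15.981°.
cos H₀ = −tan(-40.2°) tan(-15.981°) = -0.2420, H₀ = 1.8152 rad.
Bracket: H₀ sin φ sin δ + cos φ cos δ sin H₀ = 1.8152×-0.64546×-0.27533 + 0.76380×0.96135×0.97027 = 0.322587 + 0.712449 = 1.035036.
Q̄ = (S₀/π) × [bracket] = (2627/π) × 1.035036 = 865.50 W/m².
Ratio Q̄_A / Q̄_B = 855.68 / 865.50 = 0.9887.

Q̄_A / Q̄_B ≈ 0.989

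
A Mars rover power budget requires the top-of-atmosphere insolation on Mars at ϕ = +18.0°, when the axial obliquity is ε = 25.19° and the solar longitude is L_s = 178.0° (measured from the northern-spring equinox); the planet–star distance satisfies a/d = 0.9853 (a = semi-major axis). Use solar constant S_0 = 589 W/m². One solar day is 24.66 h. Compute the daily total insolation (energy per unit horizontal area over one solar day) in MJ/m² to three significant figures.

Solar declination: sin δ = sin ε · sin L_s = sin 25.19° × sin 178.0° = 0.01485, so δ = +0.851°.
cos h₀ = −tan(+18.0°) tan(+0.851°) = -0.0048, h₀ = 1.5756 rad.
Bracket: h₀ sin ϕ sin δ + cos ϕ cos δ sin h₀ = 1.5756×0.30902×0.01485 + 0.95106×0.99989×0.99999 = 0.007230 + 0.950946 = 0.958176.
Inverse-square distance factor (a/d)² = 0.9853² = 0.970816.
Q̄ = (S_0/π) × 0.970816 × [bracket] = (589/π) × 0.970816 × 0.958176 = 174.40 W/m².
Daily total = Q̄ × 24.66 h × 3600 s/h = 174.40 × 24.66 × 3600 / 10⁶ = 15.48 MJ/m².

15.5 MJ/m²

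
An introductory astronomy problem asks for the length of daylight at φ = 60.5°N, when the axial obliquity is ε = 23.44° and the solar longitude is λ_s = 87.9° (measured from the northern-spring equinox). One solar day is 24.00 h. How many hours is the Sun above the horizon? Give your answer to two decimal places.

18.66 h

Solar declination: sin δ = sin ε · sin λ_s = sin 23.44° × sin 87.9° = 0.39752, so δ = +23.423°.
cos H₀ = −tan φ · tan δ = −tan(+60.5°) × tan(+23.423°) = -0.7657, so H₀ = 2.4430 rad = 139.97°.
Daylight = 2H₀/(2π) × 24.00 h = (2.4430/π) × 24.00 = 18.66 h.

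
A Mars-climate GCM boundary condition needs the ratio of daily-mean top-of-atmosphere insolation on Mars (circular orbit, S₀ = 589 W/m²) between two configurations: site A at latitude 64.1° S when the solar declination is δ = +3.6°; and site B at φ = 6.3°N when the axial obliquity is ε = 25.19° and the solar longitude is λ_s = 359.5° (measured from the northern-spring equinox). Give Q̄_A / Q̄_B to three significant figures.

Q̄_A / Q̄_B ≈ 0.353

— Configuration A (φ=-64.1°):
cos H₀ = −tan(-64.1°) tan(+3.600°) = 0.1296, H₀ = 1.4409 rad.
Bracket: H₀ sin φ sin δ + cos φ cos δ sin H₀ = 1.4409×-0.89956×0.06279 + 0.43680×0.99803×0.99157 = -0.081387 + 0.432265 = 0.350878.
Q̄ = (S₀/π) × [bracket] = (589/π) × 0.350878 = 65.784 W/m².
— Configuration B (φ=+6.3°):
Solar declination: sin δ = sin ε · sin λ_s = sin 25.19° × sin 359.5° = -0.00371, so δ = -0.213°.
cos H₀ = −tan(+6.3°) tan(-0.213°) = 0.0004, H₀ = 1.5704 rad.
Bracket: H₀ sin φ sin δ + cos φ cos δ sin H₀ = 1.5704×0.10973×-0.00371 + 0.99396×0.99999×1.00000 = -0.000639 + 0.993950 = 0.993311.
Q̄ = (S₀/π) × [bracket] = (589/π) × 0.993311 = 186.23 W/m².
Ratio Q̄_A / Q̄_B = 65.784 / 186.23 = 0.3532.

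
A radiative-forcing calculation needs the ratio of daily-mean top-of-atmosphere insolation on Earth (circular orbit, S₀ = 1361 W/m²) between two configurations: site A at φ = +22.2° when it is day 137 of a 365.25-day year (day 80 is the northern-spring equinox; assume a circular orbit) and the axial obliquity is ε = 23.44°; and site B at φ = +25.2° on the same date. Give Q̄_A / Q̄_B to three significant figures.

— Configuration A (φ=+22.2°):
Solar longitude: λ_s = 360° × (137 − 80)/365.25 = 56.181°.
sin δ = sin 23.44° × sin 56.181° = 0.33048, so δ = +19.298°.
cos H₀ = −tan(+22.2°) tan(+19.298°) = -0.1429, H₀ = 1.7142 rad.
Bracket: H₀ sin φ sin δ + cos φ cos δ sin H₀ = 1.7142×0.37784×0.33048 + 0.92587×0.94381×0.98974 = 0.214050 + 0.864880 = 1.078930.
Q̄ = (S₀/π) × [bracket] = (1361/π) × 1.078930 = 467.41 W/m².
— Configuration B (φ=+25.2°):
cos H₀ = −tan(+25.2°) tan(+19.298°) = -0.1648, H₀ = 1.7363 rad.
Bracket: H₀ sin φ sin δ + cos φ cos δ sin H₀ = 1.7363×0.42578×0.33048 + 0.90483×0.94381×0.98633 = 0.244318 + 0.842314 = 1.086632.
Q̄ = (S₀/π) × [bracket] = (1361/π) × 1.086632 = 470.75 W/m².
Ratio Q̄_A / Q̄_B = 467.41 / 470.75 = 0.9929.

Q̄_A / Q̄_B ≈ 0.993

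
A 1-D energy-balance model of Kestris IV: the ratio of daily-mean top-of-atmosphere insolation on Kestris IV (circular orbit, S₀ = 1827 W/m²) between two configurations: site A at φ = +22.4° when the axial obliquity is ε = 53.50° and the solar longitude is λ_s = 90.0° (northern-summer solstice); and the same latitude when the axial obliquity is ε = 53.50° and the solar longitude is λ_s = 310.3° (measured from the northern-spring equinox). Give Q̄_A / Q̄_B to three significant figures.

— Configuration A (φ=+22.4°):
Solar declination: sin δ = sin ε · sin λ_s = sin 53.50° × sin 90.0° = 0.80386, so δ = +53.500°.
cos H₀ = −tan(+22.4°) tan(+53.500°) = -0.5570, H₀ = 2.1616 rad.
Bracket: H₀ sin φ sin δ + cos φ cos δ sin H₀ = 2.1616×0.38107×0.80386 + 0.92455×0.59482×0.83050 = 0.662156 + 0.456726 = 1.118882.
Q̄ = (S₀/π) × [bracket] = (1827/π) × 1.118882 = 650.69 W/m².
— Configuration B (φ=+22.4°):
Solar declination: sin δ = sin ε · sin λ_s = sin 53.50° × sin 310.3° = -0.61308, so δ = -37.812°.
cos H₀ = −tan(+22.4°) tan(-37.812°) = 0.3199, H₀ = 1.2452 rad.
Bracket: H₀ sin φ sin δ + cos φ cos δ sin H₀ = 1.2452×0.38107×-0.61308 + 0.92455×0.79002×0.94747 = -0.290912 + 0.692044 = 0.401132.
Q̄ = (S₀/π) × [bracket] = (1827/π) × 0.401132 = 233.28 W/m².
Ratio Q̄_A / Q̄_B = 650.69 / 233.28 = 2.789.

Q̄_A / Q̄_B ≈ 2.79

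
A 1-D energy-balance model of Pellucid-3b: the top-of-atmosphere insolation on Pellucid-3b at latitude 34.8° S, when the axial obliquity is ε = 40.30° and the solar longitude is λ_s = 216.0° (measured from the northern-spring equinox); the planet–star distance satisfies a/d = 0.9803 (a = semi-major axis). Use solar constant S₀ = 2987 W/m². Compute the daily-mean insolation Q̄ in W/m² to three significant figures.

Solar declination: sin δ = sin ε · sin λ_s = sin 40.30° × sin 216.0° = -0.38017, so δ = -22.344°.
cos H₀ = −tan(-34.8°) tan(-22.344°) = -0.2857, H₀ = 1.8605 rad.
Bracket: H₀ sin φ sin δ + cos φ cos δ sin H₀ = 1.8605×-0.57071×-0.38017 + 0.82115×0.92492×0.95833 = 0.403667 + 0.727850 = 1.131517.
Inverse-square distance factor (a/d)² = 0.9803² = 0.960988.
Q̄ = (S₀/π) × 0.960988 × [bracket] = (2987/π) × 0.960988 × 1.131517 = 1034 W/m².

Q̄ ≈ 1.03e+03 W/m²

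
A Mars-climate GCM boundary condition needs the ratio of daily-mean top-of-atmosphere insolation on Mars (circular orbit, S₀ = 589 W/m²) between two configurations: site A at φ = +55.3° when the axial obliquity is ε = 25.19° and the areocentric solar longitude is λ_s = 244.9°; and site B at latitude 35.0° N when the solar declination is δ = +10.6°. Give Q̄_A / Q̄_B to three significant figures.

— Configuration A (φ=+55.3°):
sin δ = sin 25.19° × sin 244.9° = -0.38543, so δ = -22.670°.
cos H₀ = −tan(+55.3°) tan(-22.670°) = 0.6032, H₀ = 0.9232 rad.
Bracket: H₀ sin φ sin δ + cos φ cos δ sin H₀ = 0.9232×0.82214×-0.38543 + 0.56928×0.92274×0.79756 = -0.292541 + 0.418956 = 0.126415.
Q̄ = (S₀/π) × [bracket] = (589/π) × 0.126415 = 23.701 W/m².
— Configuration B (φ=+35.0°):
cos H₀ = −tan(+35.0°) tan(+10.600°) = -0.1310, H₀ = 1.7022 rad.
Bracket: H₀ sin φ sin δ + cos φ cos δ sin H₀ = 1.7022×0.57358×0.18395 + 0.81915×0.98294×0.99138 = 0.179599 + 0.798235 = 0.977834.
Q̄ = (S₀/π) × [bracket] = (589/π) × 0.977834 = 183.33 W/m².
Ratio Q̄_A / Q̄_B = 23.701 / 183.33 = 0.1293.

Q̄_A / Q̄_B ≈ 0.129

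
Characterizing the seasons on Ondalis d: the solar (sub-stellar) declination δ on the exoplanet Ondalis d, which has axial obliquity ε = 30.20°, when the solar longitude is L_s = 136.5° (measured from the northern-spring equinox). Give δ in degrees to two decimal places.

δ = +20.26°

sin δ = sin ε · sin L_s = sin 30.20° × sin 136.5° = 0.346256.
δ = arcsin(0.346256) = +20.26°.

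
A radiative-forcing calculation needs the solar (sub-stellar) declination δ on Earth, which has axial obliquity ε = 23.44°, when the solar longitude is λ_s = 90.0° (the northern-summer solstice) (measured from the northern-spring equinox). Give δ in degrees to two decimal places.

δ = +23.44°

sin δ = sin ε · sin λ_s = sin 23.44° × sin 90.0° = 0.397789.
δ = arcsin(0.397789) = +23.44°.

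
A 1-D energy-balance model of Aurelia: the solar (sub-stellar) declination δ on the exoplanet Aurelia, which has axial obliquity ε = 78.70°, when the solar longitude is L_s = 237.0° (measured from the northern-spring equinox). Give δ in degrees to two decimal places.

sin δ = sin ε · sin L_s = sin 78.70° × sin 237.0° = -0.822413.
δ = arcsin(-0.822413) = -55.33°.

δ = -55.33°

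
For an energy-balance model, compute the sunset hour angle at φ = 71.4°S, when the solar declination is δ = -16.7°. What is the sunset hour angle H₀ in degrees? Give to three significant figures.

cos H₀ = −tan φ · tan δ = −tan(-71.4°) × tan(-16.700°) = -0.8915, so H₀ = 2.6714 rad = 153.06°.

H₀ = 153°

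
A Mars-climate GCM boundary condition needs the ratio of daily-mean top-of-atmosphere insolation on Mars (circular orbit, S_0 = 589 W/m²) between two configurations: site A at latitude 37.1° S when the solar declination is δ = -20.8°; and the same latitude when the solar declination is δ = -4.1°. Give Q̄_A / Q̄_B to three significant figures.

Q̄_A / Q̄_B ≈ 1.29

— Configuration A (ϕ=-37.1°):
cos h₀ = −tan(-37.1°) tan(-20.800°) = -0.2873, h₀ = 1.8622 rad.
Bracket: h₀ sin ϕ sin δ + cos ϕ cos δ sin h₀ = 1.8622×-0.60321×-0.35511 + 0.79758×0.93483×0.95784 = 0.398894 + 0.714167 = 1.113061.
Q̄ = (S_0/π) × [bracket] = (589/π) × 1.113061 = 208.68 W/m².
— Configuration B (ϕ=-37.1°):
cos h₀ = −tan(-37.1°) tan(-4.100°) = -0.0542, h₀ = 1.6250 rad.
Bracket: h₀ sin ϕ sin δ + cos ϕ cos δ sin h₀ = 1.6250×-0.60321×-0.07150 + 0.79758×0.99744×0.99853 = 0.070085 + 0.794369 = 0.864454.
Q̄ = (S_0/π) × [bracket] = (589/π) × 0.864454 = 162.07 W/m².
Ratio Q̄_A / Q̄_B = 208.68 / 162.07 = 1.288.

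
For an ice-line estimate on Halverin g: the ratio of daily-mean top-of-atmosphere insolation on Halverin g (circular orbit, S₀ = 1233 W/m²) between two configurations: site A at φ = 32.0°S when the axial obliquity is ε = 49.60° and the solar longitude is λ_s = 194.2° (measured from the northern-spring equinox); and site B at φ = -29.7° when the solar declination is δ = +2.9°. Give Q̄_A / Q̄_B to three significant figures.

— Configuration A (φ=-32.0°):
Solar declination: sin δ = sin ε · sin λ_s = sin 49.60° × sin 194.2° = -0.18681, so δ = -10.767°.
cos H₀ = −tan(-32.0°) tan(-10.767°) = -0.1188, H₀ = 1.6899 rad.
Bracket: H₀ sin φ sin δ + cos φ cos δ sin H₀ = 1.6899×-0.52992×-0.18681 + 0.84805×0.98240×0.99292 = 0.167291 + 0.827226 = 0.994517.
Q̄ = (S₀/π) × [bracket] = (1233/π) × 0.994517 = 390.32 W/m².
— Configuration B (φ=-29.7°):
cos H₀ = −tan(-29.7°) tan(+2.900°) = 0.0289, H₀ = 1.5419 rad.
Bracket: H₀ sin φ sin δ + cos φ cos δ sin H₀ = 1.5419×-0.49546×0.05059 + 0.86863×0.99872×0.99958 = -0.038648 + 0.867154 = 0.828506.
Q̄ = (S₀/π) × [bracket] = (1233/π) × 0.828506 = 325.17 W/m².
Ratio Q̄_A / Q̄_B = 390.32 / 325.17 = 1.200.

Q̄_A / Q̄_B ≈ 1.20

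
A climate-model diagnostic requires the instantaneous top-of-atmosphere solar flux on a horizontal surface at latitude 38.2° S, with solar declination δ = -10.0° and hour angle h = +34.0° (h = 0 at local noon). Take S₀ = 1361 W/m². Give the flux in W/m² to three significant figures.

cos θ_z = sin φ sin δ + cos φ cos δ cos h = 0.107385 + 0.641607 = 0.748992.
Flux = S₀ · cos θ_z = 1361 × 0.748992 = 1019 W/m².

1.02e+03 W/m²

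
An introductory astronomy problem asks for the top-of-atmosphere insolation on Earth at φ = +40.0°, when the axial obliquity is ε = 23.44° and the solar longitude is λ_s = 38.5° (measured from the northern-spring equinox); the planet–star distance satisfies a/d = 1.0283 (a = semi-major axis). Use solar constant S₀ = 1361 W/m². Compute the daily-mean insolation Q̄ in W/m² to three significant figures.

Solar declination: sin δ = sin ε · sin λ_s = sin 23.44° × sin 38.5° = 0.24763, so δ = +14.337°.
cos H₀ = −tan(+40.0°) tan(+14.337°) = -0.2145, H₀ = 1.7869 rad.
Bracket: H₀ sin φ sin δ + cos φ cos δ sin H₀ = 1.7869×0.64279×0.24763 + 0.76604×0.96885×0.97673 = 0.284428 + 0.724907 = 1.009335.
Inverse-square distance factor (a/d)² = 1.0283² = 1.057401.
Q̄ = (S₀/π) × 1.057401 × [bracket] = (1361/π) × 1.057401 × 1.009335 = 462.4 W/m².

Q̄ ≈ 462 W/m²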